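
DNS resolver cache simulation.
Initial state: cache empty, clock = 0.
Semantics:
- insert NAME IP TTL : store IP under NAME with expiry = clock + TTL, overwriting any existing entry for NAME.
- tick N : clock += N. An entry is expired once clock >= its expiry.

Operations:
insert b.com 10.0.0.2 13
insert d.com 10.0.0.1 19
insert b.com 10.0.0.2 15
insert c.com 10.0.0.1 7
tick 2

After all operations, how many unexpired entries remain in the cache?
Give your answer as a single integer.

Op 1: insert b.com -> 10.0.0.2 (expiry=0+13=13). clock=0
Op 2: insert d.com -> 10.0.0.1 (expiry=0+19=19). clock=0
Op 3: insert b.com -> 10.0.0.2 (expiry=0+15=15). clock=0
Op 4: insert c.com -> 10.0.0.1 (expiry=0+7=7). clock=0
Op 5: tick 2 -> clock=2.
Final cache (unexpired): {b.com,c.com,d.com} -> size=3

Answer: 3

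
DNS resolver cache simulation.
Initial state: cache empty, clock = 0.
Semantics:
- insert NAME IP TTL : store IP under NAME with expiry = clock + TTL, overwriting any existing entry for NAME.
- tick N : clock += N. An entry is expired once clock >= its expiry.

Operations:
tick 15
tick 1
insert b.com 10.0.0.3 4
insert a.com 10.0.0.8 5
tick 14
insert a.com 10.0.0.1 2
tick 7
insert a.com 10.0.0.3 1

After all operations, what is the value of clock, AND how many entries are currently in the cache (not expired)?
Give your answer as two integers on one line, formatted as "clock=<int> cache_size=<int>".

Op 1: tick 15 -> clock=15.
Op 2: tick 1 -> clock=16.
Op 3: insert b.com -> 10.0.0.3 (expiry=16+4=20). clock=16
Op 4: insert a.com -> 10.0.0.8 (expiry=16+5=21). clock=16
Op 5: tick 14 -> clock=30. purged={a.com,b.com}
Op 6: insert a.com -> 10.0.0.1 (expiry=30+2=32). clock=30
Op 7: tick 7 -> clock=37. purged={a.com}
Op 8: insert a.com -> 10.0.0.3 (expiry=37+1=38). clock=37
Final clock = 37
Final cache (unexpired): {a.com} -> size=1

Answer: clock=37 cache_size=1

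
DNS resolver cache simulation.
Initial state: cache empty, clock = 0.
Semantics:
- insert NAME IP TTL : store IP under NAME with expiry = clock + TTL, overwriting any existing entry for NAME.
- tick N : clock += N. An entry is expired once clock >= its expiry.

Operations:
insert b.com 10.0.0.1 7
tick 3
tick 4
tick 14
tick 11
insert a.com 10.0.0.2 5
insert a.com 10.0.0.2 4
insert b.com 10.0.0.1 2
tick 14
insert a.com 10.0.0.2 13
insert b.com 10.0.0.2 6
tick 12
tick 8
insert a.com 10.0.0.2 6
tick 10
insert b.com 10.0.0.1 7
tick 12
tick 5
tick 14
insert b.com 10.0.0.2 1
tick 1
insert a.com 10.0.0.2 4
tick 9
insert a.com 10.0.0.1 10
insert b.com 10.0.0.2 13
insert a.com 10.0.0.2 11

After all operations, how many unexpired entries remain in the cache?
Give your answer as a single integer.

Answer: 2

Derivation:
Op 1: insert b.com -> 10.0.0.1 (expiry=0+7=7). clock=0
Op 2: tick 3 -> clock=3.
Op 3: tick 4 -> clock=7. purged={b.com}
Op 4: tick 14 -> clock=21.
Op 5: tick 11 -> clock=32.
Op 6: insert a.com -> 10.0.0.2 (expiry=32+5=37). clock=32
Op 7: insert a.com -> 10.0.0.2 (expiry=32+4=36). clock=32
Op 8: insert b.com -> 10.0.0.1 (expiry=32+2=34). clock=32
Op 9: tick 14 -> clock=46. purged={a.com,b.com}
Op 10: insert a.com -> 10.0.0.2 (expiry=46+13=59). clock=46
Op 11: insert b.com -> 10.0.0.2 (expiry=46+6=52). clock=46
Op 12: tick 12 -> clock=58. purged={b.com}
Op 13: tick 8 -> clock=66. purged={a.com}
Op 14: insert a.com -> 10.0.0.2 (expiry=66+6=72). clock=66
Op 15: tick 10 -> clock=76. purged={a.com}
Op 16: insert b.com -> 10.0.0.1 (expiry=76+7=83). clock=76
Op 17: tick 12 -> clock=88. purged={b.com}
Op 18: tick 5 -> clock=93.
Op 19: tick 14 -> clock=107.
Op 20: insert b.com -> 10.0.0.2 (expiry=107+1=108). clock=107
Op 21: tick 1 -> clock=108. purged={b.com}
Op 22: insert a.com -> 10.0.0.2 (expiry=108+4=112). clock=108
Op 23: tick 9 -> clock=117. purged={a.com}
Op 24: insert a.com -> 10.0.0.1 (expiry=117+10=127). clock=117
Op 25: insert b.com -> 10.0.0.2 (expiry=117+13=130). clock=117
Op 26: insert a.com -> 10.0.0.2 (expiry=117+11=128). clock=117
Final cache (unexpired): {a.com,b.com} -> size=2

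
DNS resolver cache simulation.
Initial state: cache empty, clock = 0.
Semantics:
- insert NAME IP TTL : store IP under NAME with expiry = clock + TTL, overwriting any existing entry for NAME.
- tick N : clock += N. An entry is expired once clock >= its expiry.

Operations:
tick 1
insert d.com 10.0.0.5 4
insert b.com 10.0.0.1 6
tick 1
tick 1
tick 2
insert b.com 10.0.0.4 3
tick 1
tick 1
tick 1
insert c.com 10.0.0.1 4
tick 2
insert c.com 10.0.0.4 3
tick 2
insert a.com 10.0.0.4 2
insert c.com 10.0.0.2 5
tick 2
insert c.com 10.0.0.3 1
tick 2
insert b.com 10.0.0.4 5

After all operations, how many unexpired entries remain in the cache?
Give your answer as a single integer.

Op 1: tick 1 -> clock=1.
Op 2: insert d.com -> 10.0.0.5 (expiry=1+4=5). clock=1
Op 3: insert b.com -> 10.0.0.1 (expiry=1+6=7). clock=1
Op 4: tick 1 -> clock=2.
Op 5: tick 1 -> clock=3.
Op 6: tick 2 -> clock=5. purged={d.com}
Op 7: insert b.com -> 10.0.0.4 (expiry=5+3=8). clock=5
Op 8: tick 1 -> clock=6.
Op 9: tick 1 -> clock=7.
Op 10: tick 1 -> clock=8. purged={b.com}
Op 11: insert c.com -> 10.0.0.1 (expiry=8+4=12). clock=8
Op 12: tick 2 -> clock=10.
Op 13: insert c.com -> 10.0.0.4 (expiry=10+3=13). clock=10
Op 14: tick 2 -> clock=12.
Op 15: insert a.com -> 10.0.0.4 (expiry=12+2=14). clock=12
Op 16: insert c.com -> 10.0.0.2 (expiry=12+5=17). clock=12
Op 17: tick 2 -> clock=14. purged={a.com}
Op 18: insert c.com -> 10.0.0.3 (expiry=14+1=15). clock=14
Op 19: tick 2 -> clock=16. purged={c.com}
Op 20: insert b.com -> 10.0.0.4 (expiry=16+5=21). clock=16
Final cache (unexpired): {b.com} -> size=1

Answer: 1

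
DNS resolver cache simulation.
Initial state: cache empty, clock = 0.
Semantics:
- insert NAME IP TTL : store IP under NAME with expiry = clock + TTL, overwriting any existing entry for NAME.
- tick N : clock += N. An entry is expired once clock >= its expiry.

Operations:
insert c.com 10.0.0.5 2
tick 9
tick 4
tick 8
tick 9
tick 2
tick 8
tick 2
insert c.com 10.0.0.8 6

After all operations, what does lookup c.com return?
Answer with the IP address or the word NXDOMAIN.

Op 1: insert c.com -> 10.0.0.5 (expiry=0+2=2). clock=0
Op 2: tick 9 -> clock=9. purged={c.com}
Op 3: tick 4 -> clock=13.
Op 4: tick 8 -> clock=21.
Op 5: tick 9 -> clock=30.
Op 6: tick 2 -> clock=32.
Op 7: tick 8 -> clock=40.
Op 8: tick 2 -> clock=42.
Op 9: insert c.com -> 10.0.0.8 (expiry=42+6=48). clock=42
lookup c.com: present, ip=10.0.0.8 expiry=48 > clock=42

Answer: 10.0.0.8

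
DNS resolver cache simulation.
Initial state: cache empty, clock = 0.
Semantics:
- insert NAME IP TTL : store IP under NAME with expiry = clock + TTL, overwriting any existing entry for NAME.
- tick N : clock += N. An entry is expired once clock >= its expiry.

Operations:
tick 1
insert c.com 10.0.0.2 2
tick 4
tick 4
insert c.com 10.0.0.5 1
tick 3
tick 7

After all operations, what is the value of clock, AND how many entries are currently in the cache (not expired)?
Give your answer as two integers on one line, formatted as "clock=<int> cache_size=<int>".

Op 1: tick 1 -> clock=1.
Op 2: insert c.com -> 10.0.0.2 (expiry=1+2=3). clock=1
Op 3: tick 4 -> clock=5. purged={c.com}
Op 4: tick 4 -> clock=9.
Op 5: insert c.com -> 10.0.0.5 (expiry=9+1=10). clock=9
Op 6: tick 3 -> clock=12. purged={c.com}
Op 7: tick 7 -> clock=19.
Final clock = 19
Final cache (unexpired): {} -> size=0

Answer: clock=19 cache_size=0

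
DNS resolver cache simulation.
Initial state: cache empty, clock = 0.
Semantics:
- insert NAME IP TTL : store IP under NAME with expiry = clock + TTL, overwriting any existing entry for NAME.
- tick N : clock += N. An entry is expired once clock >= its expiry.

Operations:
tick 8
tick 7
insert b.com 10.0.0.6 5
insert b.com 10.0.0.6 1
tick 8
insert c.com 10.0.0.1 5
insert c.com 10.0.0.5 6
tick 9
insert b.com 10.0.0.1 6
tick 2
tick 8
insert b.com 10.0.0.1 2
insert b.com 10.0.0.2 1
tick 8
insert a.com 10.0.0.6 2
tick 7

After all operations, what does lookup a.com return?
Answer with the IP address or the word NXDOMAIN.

Op 1: tick 8 -> clock=8.
Op 2: tick 7 -> clock=15.
Op 3: insert b.com -> 10.0.0.6 (expiry=15+5=20). clock=15
Op 4: insert b.com -> 10.0.0.6 (expiry=15+1=16). clock=15
Op 5: tick 8 -> clock=23. purged={b.com}
Op 6: insert c.com -> 10.0.0.1 (expiry=23+5=28). clock=23
Op 7: insert c.com -> 10.0.0.5 (expiry=23+6=29). clock=23
Op 8: tick 9 -> clock=32. purged={c.com}
Op 9: insert b.com -> 10.0.0.1 (expiry=32+6=38). clock=32
Op 10: tick 2 -> clock=34.
Op 11: tick 8 -> clock=42. purged={b.com}
Op 12: insert b.com -> 10.0.0.1 (expiry=42+2=44). clock=42
Op 13: insert b.com -> 10.0.0.2 (expiry=42+1=43). clock=42
Op 14: tick 8 -> clock=50. purged={b.com}
Op 15: insert a.com -> 10.0.0.6 (expiry=50+2=52). clock=50
Op 16: tick 7 -> clock=57. purged={a.com}
lookup a.com: not in cache (expired or never inserted)

Answer: NXDOMAIN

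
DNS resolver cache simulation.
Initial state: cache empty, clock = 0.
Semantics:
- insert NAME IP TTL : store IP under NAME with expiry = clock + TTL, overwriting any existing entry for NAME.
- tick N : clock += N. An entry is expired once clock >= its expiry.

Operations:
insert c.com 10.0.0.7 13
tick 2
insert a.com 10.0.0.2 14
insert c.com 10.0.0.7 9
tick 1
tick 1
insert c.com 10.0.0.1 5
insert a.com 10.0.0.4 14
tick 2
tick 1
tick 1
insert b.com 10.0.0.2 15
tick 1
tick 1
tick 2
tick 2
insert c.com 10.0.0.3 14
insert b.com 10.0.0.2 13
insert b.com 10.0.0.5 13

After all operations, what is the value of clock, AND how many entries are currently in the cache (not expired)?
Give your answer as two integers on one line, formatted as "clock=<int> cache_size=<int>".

Answer: clock=14 cache_size=3

Derivation:
Op 1: insert c.com -> 10.0.0.7 (expiry=0+13=13). clock=0
Op 2: tick 2 -> clock=2.
Op 3: insert a.com -> 10.0.0.2 (expiry=2+14=16). clock=2
Op 4: insert c.com -> 10.0.0.7 (expiry=2+9=11). clock=2
Op 5: tick 1 -> clock=3.
Op 6: tick 1 -> clock=4.
Op 7: insert c.com -> 10.0.0.1 (expiry=4+5=9). clock=4
Op 8: insert a.com -> 10.0.0.4 (expiry=4+14=18). clock=4
Op 9: tick 2 -> clock=6.
Op 10: tick 1 -> clock=7.
Op 11: tick 1 -> clock=8.
Op 12: insert b.com -> 10.0.0.2 (expiry=8+15=23). clock=8
Op 13: tick 1 -> clock=9. purged={c.com}
Op 14: tick 1 -> clock=10.
Op 15: tick 2 -> clock=12.
Op 16: tick 2 -> clock=14.
Op 17: insert c.com -> 10.0.0.3 (expiry=14+14=28). clock=14
Op 18: insert b.com -> 10.0.0.2 (expiry=14+13=27). clock=14
Op 19: insert b.com -> 10.0.0.5 (expiry=14+13=27). clock=14
Final clock = 14
Final cache (unexpired): {a.com,b.com,c.com} -> size=3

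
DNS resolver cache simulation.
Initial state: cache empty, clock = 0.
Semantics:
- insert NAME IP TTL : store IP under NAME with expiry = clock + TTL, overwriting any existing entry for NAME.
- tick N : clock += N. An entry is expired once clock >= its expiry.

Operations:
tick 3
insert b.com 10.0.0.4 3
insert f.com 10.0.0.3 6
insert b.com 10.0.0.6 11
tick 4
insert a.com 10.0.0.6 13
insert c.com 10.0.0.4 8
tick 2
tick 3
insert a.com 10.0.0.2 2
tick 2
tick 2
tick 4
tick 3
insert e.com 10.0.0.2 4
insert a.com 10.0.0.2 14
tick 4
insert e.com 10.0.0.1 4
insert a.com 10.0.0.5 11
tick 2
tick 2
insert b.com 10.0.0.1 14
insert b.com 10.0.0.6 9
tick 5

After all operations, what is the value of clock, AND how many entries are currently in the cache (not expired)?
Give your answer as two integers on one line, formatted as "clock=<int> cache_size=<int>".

Op 1: tick 3 -> clock=3.
Op 2: insert b.com -> 10.0.0.4 (expiry=3+3=6). clock=3
Op 3: insert f.com -> 10.0.0.3 (expiry=3+6=9). clock=3
Op 4: insert b.com -> 10.0.0.6 (expiry=3+11=14). clock=3
Op 5: tick 4 -> clock=7.
Op 6: insert a.com -> 10.0.0.6 (expiry=7+13=20). clock=7
Op 7: insert c.com -> 10.0.0.4 (expiry=7+8=15). clock=7
Op 8: tick 2 -> clock=9. purged={f.com}
Op 9: tick 3 -> clock=12.
Op 10: insert a.com -> 10.0.0.2 (expiry=12+2=14). clock=12
Op 11: tick 2 -> clock=14. purged={a.com,b.com}
Op 12: tick 2 -> clock=16. purged={c.com}
Op 13: tick 4 -> clock=20.
Op 14: tick 3 -> clock=23.
Op 15: insert e.com -> 10.0.0.2 (expiry=23+4=27). clock=23
Op 16: insert a.com -> 10.0.0.2 (expiry=23+14=37). clock=23
Op 17: tick 4 -> clock=27. purged={e.com}
Op 18: insert e.com -> 10.0.0.1 (expiry=27+4=31). clock=27
Op 19: insert a.com -> 10.0.0.5 (expiry=27+11=38). clock=27
Op 20: tick 2 -> clock=29.
Op 21: tick 2 -> clock=31. purged={e.com}
Op 22: insert b.com -> 10.0.0.1 (expiry=31+14=45). clock=31
Op 23: insert b.com -> 10.0.0.6 (expiry=31+9=40). clock=31
Op 24: tick 5 -> clock=36.
Final clock = 36
Final cache (unexpired): {a.com,b.com} -> size=2

Answer: clock=36 cache_size=2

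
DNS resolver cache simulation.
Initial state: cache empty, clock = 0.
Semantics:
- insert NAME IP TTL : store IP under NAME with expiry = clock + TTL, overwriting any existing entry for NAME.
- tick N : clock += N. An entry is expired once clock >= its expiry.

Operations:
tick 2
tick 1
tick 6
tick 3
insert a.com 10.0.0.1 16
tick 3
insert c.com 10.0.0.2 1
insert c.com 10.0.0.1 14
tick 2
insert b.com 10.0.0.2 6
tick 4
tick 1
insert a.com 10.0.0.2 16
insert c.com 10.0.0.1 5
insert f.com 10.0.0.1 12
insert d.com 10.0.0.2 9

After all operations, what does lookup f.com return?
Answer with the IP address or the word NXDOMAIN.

Op 1: tick 2 -> clock=2.
Op 2: tick 1 -> clock=3.
Op 3: tick 6 -> clock=9.
Op 4: tick 3 -> clock=12.
Op 5: insert a.com -> 10.0.0.1 (expiry=12+16=28). clock=12
Op 6: tick 3 -> clock=15.
Op 7: insert c.com -> 10.0.0.2 (expiry=15+1=16). clock=15
Op 8: insert c.com -> 10.0.0.1 (expiry=15+14=29). clock=15
Op 9: tick 2 -> clock=17.
Op 10: insert b.com -> 10.0.0.2 (expiry=17+6=23). clock=17
Op 11: tick 4 -> clock=21.
Op 12: tick 1 -> clock=22.
Op 13: insert a.com -> 10.0.0.2 (expiry=22+16=38). clock=22
Op 14: insert c.com -> 10.0.0.1 (expiry=22+5=27). clock=22
Op 15: insert f.com -> 10.0.0.1 (expiry=22+12=34). clock=22
Op 16: insert d.com -> 10.0.0.2 (expiry=22+9=31). clock=22
lookup f.com: present, ip=10.0.0.1 expiry=34 > clock=22

Answer: 10.0.0.1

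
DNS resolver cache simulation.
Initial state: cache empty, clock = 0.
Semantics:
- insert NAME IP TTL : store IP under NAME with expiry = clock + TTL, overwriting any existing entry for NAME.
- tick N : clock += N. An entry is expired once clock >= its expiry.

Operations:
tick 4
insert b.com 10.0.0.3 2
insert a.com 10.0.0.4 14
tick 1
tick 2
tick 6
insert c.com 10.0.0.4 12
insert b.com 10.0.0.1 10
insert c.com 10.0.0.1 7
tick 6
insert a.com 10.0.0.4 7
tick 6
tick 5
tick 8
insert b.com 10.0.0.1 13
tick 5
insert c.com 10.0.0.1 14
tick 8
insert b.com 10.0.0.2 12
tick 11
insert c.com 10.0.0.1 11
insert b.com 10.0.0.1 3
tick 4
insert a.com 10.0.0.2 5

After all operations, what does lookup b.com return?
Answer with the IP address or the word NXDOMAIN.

Answer: NXDOMAIN

Derivation:
Op 1: tick 4 -> clock=4.
Op 2: insert b.com -> 10.0.0.3 (expiry=4+2=6). clock=4
Op 3: insert a.com -> 10.0.0.4 (expiry=4+14=18). clock=4
Op 4: tick 1 -> clock=5.
Op 5: tick 2 -> clock=7. purged={b.com}
Op 6: tick 6 -> clock=13.
Op 7: insert c.com -> 10.0.0.4 (expiry=13+12=25). clock=13
Op 8: insert b.com -> 10.0.0.1 (expiry=13+10=23). clock=13
Op 9: insert c.com -> 10.0.0.1 (expiry=13+7=20). clock=13
Op 10: tick 6 -> clock=19. purged={a.com}
Op 11: insert a.com -> 10.0.0.4 (expiry=19+7=26). clock=19
Op 12: tick 6 -> clock=25. purged={b.com,c.com}
Op 13: tick 5 -> clock=30. purged={a.com}
Op 14: tick 8 -> clock=38.
Op 15: insert b.com -> 10.0.0.1 (expiry=38+13=51). clock=38
Op 16: tick 5 -> clock=43.
Op 17: insert c.com -> 10.0.0.1 (expiry=43+14=57). clock=43
Op 18: tick 8 -> clock=51. purged={b.com}
Op 19: insert b.com -> 10.0.0.2 (expiry=51+12=63). clock=51
Op 20: tick 11 -> clock=62. purged={c.com}
Op 21: insert c.com -> 10.0.0.1 (expiry=62+11=73). clock=62
Op 22: insert b.com -> 10.0.0.1 (expiry=62+3=65). clock=62
Op 23: tick 4 -> clock=66. purged={b.com}
Op 24: insert a.com -> 10.0.0.2 (expiry=66+5=71). clock=66
lookup b.com: not in cache (expired or never inserted)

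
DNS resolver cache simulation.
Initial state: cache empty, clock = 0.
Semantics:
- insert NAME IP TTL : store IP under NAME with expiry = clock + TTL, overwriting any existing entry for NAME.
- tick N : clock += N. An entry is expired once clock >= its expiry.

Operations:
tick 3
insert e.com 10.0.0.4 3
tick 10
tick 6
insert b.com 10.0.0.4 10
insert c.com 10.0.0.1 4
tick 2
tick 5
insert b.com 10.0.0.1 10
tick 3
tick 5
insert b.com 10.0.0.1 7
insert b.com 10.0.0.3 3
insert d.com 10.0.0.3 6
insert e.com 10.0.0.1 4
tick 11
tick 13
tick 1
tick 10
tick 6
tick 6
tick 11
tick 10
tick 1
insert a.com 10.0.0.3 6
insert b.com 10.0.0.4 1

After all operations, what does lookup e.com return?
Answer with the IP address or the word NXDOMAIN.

Op 1: tick 3 -> clock=3.
Op 2: insert e.com -> 10.0.0.4 (expiry=3+3=6). clock=3
Op 3: tick 10 -> clock=13. purged={e.com}
Op 4: tick 6 -> clock=19.
Op 5: insert b.com -> 10.0.0.4 (expiry=19+10=29). clock=19
Op 6: insert c.com -> 10.0.0.1 (expiry=19+4=23). clock=19
Op 7: tick 2 -> clock=21.
Op 8: tick 5 -> clock=26. purged={c.com}
Op 9: insert b.com -> 10.0.0.1 (expiry=26+10=36). clock=26
Op 10: tick 3 -> clock=29.
Op 11: tick 5 -> clock=34.
Op 12: insert b.com -> 10.0.0.1 (expiry=34+7=41). clock=34
Op 13: insert b.com -> 10.0.0.3 (expiry=34+3=37). clock=34
Op 14: insert d.com -> 10.0.0.3 (expiry=34+6=40). clock=34
Op 15: insert e.com -> 10.0.0.1 (expiry=34+4=38). clock=34
Op 16: tick 11 -> clock=45. purged={b.com,d.com,e.com}
Op 17: tick 13 -> clock=58.
Op 18: tick 1 -> clock=59.
Op 19: tick 10 -> clock=69.
Op 20: tick 6 -> clock=75.
Op 21: tick 6 -> clock=81.
Op 22: tick 11 -> clock=92.
Op 23: tick 10 -> clock=102.
Op 24: tick 1 -> clock=103.
Op 25: insert a.com -> 10.0.0.3 (expiry=103+6=109). clock=103
Op 26: insert b.com -> 10.0.0.4 (expiry=103+1=104). clock=103
lookup e.com: not in cache (expired or never inserted)

Answer: NXDOMAIN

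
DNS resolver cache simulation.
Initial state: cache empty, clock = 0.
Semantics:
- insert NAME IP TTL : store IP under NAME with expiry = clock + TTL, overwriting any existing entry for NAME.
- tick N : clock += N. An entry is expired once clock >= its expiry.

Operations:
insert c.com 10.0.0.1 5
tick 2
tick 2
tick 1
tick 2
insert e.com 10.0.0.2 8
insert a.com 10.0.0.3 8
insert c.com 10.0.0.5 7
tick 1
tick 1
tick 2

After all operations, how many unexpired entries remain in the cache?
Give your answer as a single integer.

Op 1: insert c.com -> 10.0.0.1 (expiry=0+5=5). clock=0
Op 2: tick 2 -> clock=2.
Op 3: tick 2 -> clock=4.
Op 4: tick 1 -> clock=5. purged={c.com}
Op 5: tick 2 -> clock=7.
Op 6: insert e.com -> 10.0.0.2 (expiry=7+8=15). clock=7
Op 7: insert a.com -> 10.0.0.3 (expiry=7+8=15). clock=7
Op 8: insert c.com -> 10.0.0.5 (expiry=7+7=14). clock=7
Op 9: tick 1 -> clock=8.
Op 10: tick 1 -> clock=9.
Op 11: tick 2 -> clock=11.
Final cache (unexpired): {a.com,c.com,e.com} -> size=3

Answer: 3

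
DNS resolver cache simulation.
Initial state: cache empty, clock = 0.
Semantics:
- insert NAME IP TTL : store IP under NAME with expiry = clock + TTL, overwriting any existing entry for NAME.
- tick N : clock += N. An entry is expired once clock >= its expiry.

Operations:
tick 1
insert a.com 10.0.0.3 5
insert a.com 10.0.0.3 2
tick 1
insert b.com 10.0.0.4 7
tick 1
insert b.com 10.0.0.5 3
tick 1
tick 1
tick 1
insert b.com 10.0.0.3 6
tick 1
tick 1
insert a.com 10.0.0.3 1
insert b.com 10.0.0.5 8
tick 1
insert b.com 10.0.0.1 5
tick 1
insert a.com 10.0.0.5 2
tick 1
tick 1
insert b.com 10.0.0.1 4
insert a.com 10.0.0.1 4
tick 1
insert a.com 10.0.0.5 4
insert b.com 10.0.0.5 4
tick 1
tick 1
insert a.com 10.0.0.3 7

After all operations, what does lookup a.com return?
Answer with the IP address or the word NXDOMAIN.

Answer: 10.0.0.3

Derivation:
Op 1: tick 1 -> clock=1.
Op 2: insert a.com -> 10.0.0.3 (expiry=1+5=6). clock=1
Op 3: insert a.com -> 10.0.0.3 (expiry=1+2=3). clock=1
Op 4: tick 1 -> clock=2.
Op 5: insert b.com -> 10.0.0.4 (expiry=2+7=9). clock=2
Op 6: tick 1 -> clock=3. purged={a.com}
Op 7: insert b.com -> 10.0.0.5 (expiry=3+3=6). clock=3
Op 8: tick 1 -> clock=4.
Op 9: tick 1 -> clock=5.
Op 10: tick 1 -> clock=6. purged={b.com}
Op 11: insert b.com -> 10.0.0.3 (expiry=6+6=12). clock=6
Op 12: tick 1 -> clock=7.
Op 13: tick 1 -> clock=8.
Op 14: insert a.com -> 10.0.0.3 (expiry=8+1=9). clock=8
Op 15: insert b.com -> 10.0.0.5 (expiry=8+8=16). clock=8
Op 16: tick 1 -> clock=9. purged={a.com}
Op 17: insert b.com -> 10.0.0.1 (expiry=9+5=14). clock=9
Op 18: tick 1 -> clock=10.
Op 19: insert a.com -> 10.0.0.5 (expiry=10+2=12). clock=10
Op 20: tick 1 -> clock=11.
Op 21: tick 1 -> clock=12. purged={a.com}
Op 22: insert b.com -> 10.0.0.1 (expiry=12+4=16). clock=12
Op 23: insert a.com -> 10.0.0.1 (expiry=12+4=16). clock=12
Op 24: tick 1 -> clock=13.
Op 25: insert a.com -> 10.0.0.5 (expiry=13+4=17). clock=13
Op 26: insert b.com -> 10.0.0.5 (expiry=13+4=17). clock=13
Op 27: tick 1 -> clock=14.
Op 28: tick 1 -> clock=15.
Op 29: insert a.com -> 10.0.0.3 (expiry=15+7=22). clock=15
lookup a.com: present, ip=10.0.0.3 expiry=22 > clock=15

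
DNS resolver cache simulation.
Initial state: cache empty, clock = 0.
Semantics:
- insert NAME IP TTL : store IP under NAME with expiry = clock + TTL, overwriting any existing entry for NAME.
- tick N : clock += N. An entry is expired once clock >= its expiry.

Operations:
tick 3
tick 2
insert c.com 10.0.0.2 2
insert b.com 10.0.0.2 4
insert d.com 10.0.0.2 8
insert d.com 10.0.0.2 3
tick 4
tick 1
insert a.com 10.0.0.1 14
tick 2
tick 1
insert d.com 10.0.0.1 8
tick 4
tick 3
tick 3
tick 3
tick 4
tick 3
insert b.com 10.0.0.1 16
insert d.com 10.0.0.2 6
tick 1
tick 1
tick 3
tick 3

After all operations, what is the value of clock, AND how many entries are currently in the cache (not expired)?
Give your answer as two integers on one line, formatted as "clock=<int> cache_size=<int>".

Answer: clock=41 cache_size=1

Derivation:
Op 1: tick 3 -> clock=3.
Op 2: tick 2 -> clock=5.
Op 3: insert c.com -> 10.0.0.2 (expiry=5+2=7). clock=5
Op 4: insert b.com -> 10.0.0.2 (expiry=5+4=9). clock=5
Op 5: insert d.com -> 10.0.0.2 (expiry=5+8=13). clock=5
Op 6: insert d.com -> 10.0.0.2 (expiry=5+3=8). clock=5
Op 7: tick 4 -> clock=9. purged={b.com,c.com,d.com}
Op 8: tick 1 -> clock=10.
Op 9: insert a.com -> 10.0.0.1 (expiry=10+14=24). clock=10
Op 10: tick 2 -> clock=12.
Op 11: tick 1 -> clock=13.
Op 12: insert d.com -> 10.0.0.1 (expiry=13+8=21). clock=13
Op 13: tick 4 -> clock=17.
Op 14: tick 3 -> clock=20.
Op 15: tick 3 -> clock=23. purged={d.com}
Op 16: tick 3 -> clock=26. purged={a.com}
Op 17: tick 4 -> clock=30.
Op 18: tick 3 -> clock=33.
Op 19: insert b.com -> 10.0.0.1 (expiry=33+16=49). clock=33
Op 20: insert d.com -> 10.0.0.2 (expiry=33+6=39). clock=33
Op 21: tick 1 -> clock=34.
Op 22: tick 1 -> clock=35.
Op 23: tick 3 -> clock=38.
Op 24: tick 3 -> clock=41. purged={d.com}
Final clock = 41
Final cache (unexpired): {b.com} -> size=1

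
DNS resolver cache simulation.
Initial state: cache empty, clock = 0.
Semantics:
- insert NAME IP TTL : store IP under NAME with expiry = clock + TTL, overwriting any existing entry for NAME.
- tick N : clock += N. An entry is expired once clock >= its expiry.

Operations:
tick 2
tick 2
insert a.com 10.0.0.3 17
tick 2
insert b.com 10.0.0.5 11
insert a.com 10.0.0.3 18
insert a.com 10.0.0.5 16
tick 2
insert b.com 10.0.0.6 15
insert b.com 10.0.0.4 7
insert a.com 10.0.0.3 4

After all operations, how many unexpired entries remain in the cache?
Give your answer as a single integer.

Answer: 2

Derivation:
Op 1: tick 2 -> clock=2.
Op 2: tick 2 -> clock=4.
Op 3: insert a.com -> 10.0.0.3 (expiry=4+17=21). clock=4
Op 4: tick 2 -> clock=6.
Op 5: insert b.com -> 10.0.0.5 (expiry=6+11=17). clock=6
Op 6: insert a.com -> 10.0.0.3 (expiry=6+18=24). clock=6
Op 7: insert a.com -> 10.0.0.5 (expiry=6+16=22). clock=6
Op 8: tick 2 -> clock=8.
Op 9: insert b.com -> 10.0.0.6 (expiry=8+15=23). clock=8
Op 10: insert b.com -> 10.0.0.4 (expiry=8+7=15). clock=8
Op 11: insert a.com -> 10.0.0.3 (expiry=8+4=12). clock=8
Final cache (unexpired): {a.com,b.com} -> size=2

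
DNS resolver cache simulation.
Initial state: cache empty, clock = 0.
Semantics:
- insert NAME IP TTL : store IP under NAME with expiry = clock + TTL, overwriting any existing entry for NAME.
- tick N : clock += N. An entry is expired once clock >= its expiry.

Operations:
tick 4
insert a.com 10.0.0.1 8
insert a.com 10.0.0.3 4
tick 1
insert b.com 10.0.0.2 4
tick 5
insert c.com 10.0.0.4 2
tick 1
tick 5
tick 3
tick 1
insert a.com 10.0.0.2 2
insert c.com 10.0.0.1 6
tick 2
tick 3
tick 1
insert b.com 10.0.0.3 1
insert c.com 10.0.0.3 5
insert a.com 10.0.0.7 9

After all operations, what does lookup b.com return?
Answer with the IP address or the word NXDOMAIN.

Answer: 10.0.0.3

Derivation:
Op 1: tick 4 -> clock=4.
Op 2: insert a.com -> 10.0.0.1 (expiry=4+8=12). clock=4
Op 3: insert a.com -> 10.0.0.3 (expiry=4+4=8). clock=4
Op 4: tick 1 -> clock=5.
Op 5: insert b.com -> 10.0.0.2 (expiry=5+4=9). clock=5
Op 6: tick 5 -> clock=10. purged={a.com,b.com}
Op 7: insert c.com -> 10.0.0.4 (expiry=10+2=12). clock=10
Op 8: tick 1 -> clock=11.
Op 9: tick 5 -> clock=16. purged={c.com}
Op 10: tick 3 -> clock=19.
Op 11: tick 1 -> clock=20.
Op 12: insert a.com -> 10.0.0.2 (expiry=20+2=22). clock=20
Op 13: insert c.com -> 10.0.0.1 (expiry=20+6=26). clock=20
Op 14: tick 2 -> clock=22. purged={a.com}
Op 15: tick 3 -> clock=25.
Op 16: tick 1 -> clock=26. purged={c.com}
Op 17: insert b.com -> 10.0.0.3 (expiry=26+1=27). clock=26
Op 18: insert c.com -> 10.0.0.3 (expiry=26+5=31). clock=26
Op 19: insert a.com -> 10.0.0.7 (expiry=26+9=35). clock=26
lookup b.com: present, ip=10.0.0.3 expiry=27 > clock=26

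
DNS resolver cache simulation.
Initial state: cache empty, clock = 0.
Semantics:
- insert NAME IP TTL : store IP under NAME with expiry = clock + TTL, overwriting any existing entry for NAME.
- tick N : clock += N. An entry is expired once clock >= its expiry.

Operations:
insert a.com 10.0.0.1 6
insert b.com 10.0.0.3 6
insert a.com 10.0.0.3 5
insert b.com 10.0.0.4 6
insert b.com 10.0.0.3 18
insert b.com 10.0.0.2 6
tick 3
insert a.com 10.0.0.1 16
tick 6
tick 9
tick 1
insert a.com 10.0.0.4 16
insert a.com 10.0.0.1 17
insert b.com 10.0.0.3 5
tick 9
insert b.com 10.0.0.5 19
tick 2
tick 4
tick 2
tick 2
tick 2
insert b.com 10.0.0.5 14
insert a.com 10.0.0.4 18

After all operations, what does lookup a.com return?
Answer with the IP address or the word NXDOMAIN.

Op 1: insert a.com -> 10.0.0.1 (expiry=0+6=6). clock=0
Op 2: insert b.com -> 10.0.0.3 (expiry=0+6=6). clock=0
Op 3: insert a.com -> 10.0.0.3 (expiry=0+5=5). clock=0
Op 4: insert b.com -> 10.0.0.4 (expiry=0+6=6). clock=0
Op 5: insert b.com -> 10.0.0.3 (expiry=0+18=18). clock=0
Op 6: insert b.com -> 10.0.0.2 (expiry=0+6=6). clock=0
Op 7: tick 3 -> clock=3.
Op 8: insert a.com -> 10.0.0.1 (expiry=3+16=19). clock=3
Op 9: tick 6 -> clock=9. purged={b.com}
Op 10: tick 9 -> clock=18.
Op 11: tick 1 -> clock=19. purged={a.com}
Op 12: insert a.com -> 10.0.0.4 (expiry=19+16=35). clock=19
Op 13: insert a.com -> 10.0.0.1 (expiry=19+17=36). clock=19
Op 14: insert b.com -> 10.0.0.3 (expiry=19+5=24). clock=19
Op 15: tick 9 -> clock=28. purged={b.com}
Op 16: insert b.com -> 10.0.0.5 (expiry=28+19=47). clock=28
Op 17: tick 2 -> clock=30.
Op 18: tick 4 -> clock=34.
Op 19: tick 2 -> clock=36. purged={a.com}
Op 20: tick 2 -> clock=38.
Op 21: tick 2 -> clock=40.
Op 22: insert b.com -> 10.0.0.5 (expiry=40+14=54). clock=40
Op 23: insert a.com -> 10.0.0.4 (expiry=40+18=58). clock=40
lookup a.com: present, ip=10.0.0.4 expiry=58 > clock=40

Answer: 10.0.0.4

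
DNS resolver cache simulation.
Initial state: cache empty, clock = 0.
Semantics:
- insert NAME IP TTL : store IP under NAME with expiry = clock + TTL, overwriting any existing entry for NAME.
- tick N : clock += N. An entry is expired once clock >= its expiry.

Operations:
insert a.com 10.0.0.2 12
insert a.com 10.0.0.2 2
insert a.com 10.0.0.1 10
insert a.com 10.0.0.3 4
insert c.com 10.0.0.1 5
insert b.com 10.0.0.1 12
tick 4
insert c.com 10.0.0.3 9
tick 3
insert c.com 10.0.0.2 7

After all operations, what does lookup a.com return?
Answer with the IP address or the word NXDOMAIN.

Answer: NXDOMAIN

Derivation:
Op 1: insert a.com -> 10.0.0.2 (expiry=0+12=12). clock=0
Op 2: insert a.com -> 10.0.0.2 (expiry=0+2=2). clock=0
Op 3: insert a.com -> 10.0.0.1 (expiry=0+10=10). clock=0
Op 4: insert a.com -> 10.0.0.3 (expiry=0+4=4). clock=0
Op 5: insert c.com -> 10.0.0.1 (expiry=0+5=5). clock=0
Op 6: insert b.com -> 10.0.0.1 (expiry=0+12=12). clock=0
Op 7: tick 4 -> clock=4. purged={a.com}
Op 8: insert c.com -> 10.0.0.3 (expiry=4+9=13). clock=4
Op 9: tick 3 -> clock=7.
Op 10: insert c.com -> 10.0.0.2 (expiry=7+7=14). clock=7
lookup a.com: not in cache (expired or never inserted)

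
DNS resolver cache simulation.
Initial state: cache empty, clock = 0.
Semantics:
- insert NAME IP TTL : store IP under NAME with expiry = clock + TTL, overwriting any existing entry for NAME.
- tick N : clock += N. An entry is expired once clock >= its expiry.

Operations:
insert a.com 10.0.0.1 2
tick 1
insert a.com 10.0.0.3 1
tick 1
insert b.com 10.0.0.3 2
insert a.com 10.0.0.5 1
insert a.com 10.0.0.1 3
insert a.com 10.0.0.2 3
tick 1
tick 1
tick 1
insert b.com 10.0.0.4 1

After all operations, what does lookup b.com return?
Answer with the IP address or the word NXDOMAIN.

Op 1: insert a.com -> 10.0.0.1 (expiry=0+2=2). clock=0
Op 2: tick 1 -> clock=1.
Op 3: insert a.com -> 10.0.0.3 (expiry=1+1=2). clock=1
Op 4: tick 1 -> clock=2. purged={a.com}
Op 5: insert b.com -> 10.0.0.3 (expiry=2+2=4). clock=2
Op 6: insert a.com -> 10.0.0.5 (expiry=2+1=3). clock=2
Op 7: insert a.com -> 10.0.0.1 (expiry=2+3=5). clock=2
Op 8: insert a.com -> 10.0.0.2 (expiry=2+3=5). clock=2
Op 9: tick 1 -> clock=3.
Op 10: tick 1 -> clock=4. purged={b.com}
Op 11: tick 1 -> clock=5. purged={a.com}
Op 12: insert b.com -> 10.0.0.4 (expiry=5+1=6). clock=5
lookup b.com: present, ip=10.0.0.4 expiry=6 > clock=5

Answer: 10.0.0.4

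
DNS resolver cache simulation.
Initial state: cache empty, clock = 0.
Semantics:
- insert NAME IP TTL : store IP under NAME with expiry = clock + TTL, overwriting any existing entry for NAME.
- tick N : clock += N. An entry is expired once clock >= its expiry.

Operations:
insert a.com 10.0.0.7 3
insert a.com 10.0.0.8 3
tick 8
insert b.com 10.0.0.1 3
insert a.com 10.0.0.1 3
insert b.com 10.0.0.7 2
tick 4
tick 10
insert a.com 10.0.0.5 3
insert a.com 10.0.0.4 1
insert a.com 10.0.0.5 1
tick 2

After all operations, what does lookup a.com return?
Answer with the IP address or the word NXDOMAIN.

Op 1: insert a.com -> 10.0.0.7 (expiry=0+3=3). clock=0
Op 2: insert a.com -> 10.0.0.8 (expiry=0+3=3). clock=0
Op 3: tick 8 -> clock=8. purged={a.com}
Op 4: insert b.com -> 10.0.0.1 (expiry=8+3=11). clock=8
Op 5: insert a.com -> 10.0.0.1 (expiry=8+3=11). clock=8
Op 6: insert b.com -> 10.0.0.7 (expiry=8+2=10). clock=8
Op 7: tick 4 -> clock=12. purged={a.com,b.com}
Op 8: tick 10 -> clock=22.
Op 9: insert a.com -> 10.0.0.5 (expiry=22+3=25). clock=22
Op 10: insert a.com -> 10.0.0.4 (expiry=22+1=23). clock=22
Op 11: insert a.com -> 10.0.0.5 (expiry=22+1=23). clock=22
Op 12: tick 2 -> clock=24. purged={a.com}
lookup a.com: not in cache (expired or never inserted)

Answer: NXDOMAIN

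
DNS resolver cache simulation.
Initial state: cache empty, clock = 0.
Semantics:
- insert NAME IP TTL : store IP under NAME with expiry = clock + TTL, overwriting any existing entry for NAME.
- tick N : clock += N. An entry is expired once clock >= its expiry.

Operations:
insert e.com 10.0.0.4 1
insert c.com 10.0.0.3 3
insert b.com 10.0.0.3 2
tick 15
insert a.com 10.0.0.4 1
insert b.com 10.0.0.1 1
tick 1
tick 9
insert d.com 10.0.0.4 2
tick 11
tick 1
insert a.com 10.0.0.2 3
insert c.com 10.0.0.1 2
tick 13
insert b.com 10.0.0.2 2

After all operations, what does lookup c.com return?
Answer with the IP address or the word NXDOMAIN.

Op 1: insert e.com -> 10.0.0.4 (expiry=0+1=1). clock=0
Op 2: insert c.com -> 10.0.0.3 (expiry=0+3=3). clock=0
Op 3: insert b.com -> 10.0.0.3 (expiry=0+2=2). clock=0
Op 4: tick 15 -> clock=15. purged={b.com,c.com,e.com}
Op 5: insert a.com -> 10.0.0.4 (expiry=15+1=16). clock=15
Op 6: insert b.com -> 10.0.0.1 (expiry=15+1=16). clock=15
Op 7: tick 1 -> clock=16. purged={a.com,b.com}
Op 8: tick 9 -> clock=25.
Op 9: insert d.com -> 10.0.0.4 (expiry=25+2=27). clock=25
Op 10: tick 11 -> clock=36. purged={d.com}
Op 11: tick 1 -> clock=37.
Op 12: insert a.com -> 10.0.0.2 (expiry=37+3=40). clock=37
Op 13: insert c.com -> 10.0.0.1 (expiry=37+2=39). clock=37
Op 14: tick 13 -> clock=50. purged={a.com,c.com}
Op 15: insert b.com -> 10.0.0.2 (expiry=50+2=52). clock=50
lookup c.com: not in cache (expired or never inserted)

Answer: NXDOMAIN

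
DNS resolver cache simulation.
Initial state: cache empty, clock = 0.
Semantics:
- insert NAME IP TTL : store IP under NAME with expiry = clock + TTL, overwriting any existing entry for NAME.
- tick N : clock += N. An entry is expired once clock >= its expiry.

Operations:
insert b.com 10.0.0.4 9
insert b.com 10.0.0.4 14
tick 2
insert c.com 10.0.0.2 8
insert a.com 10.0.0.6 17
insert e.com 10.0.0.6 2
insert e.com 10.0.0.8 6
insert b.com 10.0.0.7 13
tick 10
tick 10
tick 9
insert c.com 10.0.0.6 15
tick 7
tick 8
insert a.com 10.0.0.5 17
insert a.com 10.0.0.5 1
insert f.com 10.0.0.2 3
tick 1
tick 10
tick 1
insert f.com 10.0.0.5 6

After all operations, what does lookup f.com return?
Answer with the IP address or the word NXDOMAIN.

Op 1: insert b.com -> 10.0.0.4 (expiry=0+9=9). clock=0
Op 2: insert b.com -> 10.0.0.4 (expiry=0+14=14). clock=0
Op 3: tick 2 -> clock=2.
Op 4: insert c.com -> 10.0.0.2 (expiry=2+8=10). clock=2
Op 5: insert a.com -> 10.0.0.6 (expiry=2+17=19). clock=2
Op 6: insert e.com -> 10.0.0.6 (expiry=2+2=4). clock=2
Op 7: insert e.com -> 10.0.0.8 (expiry=2+6=8). clock=2
Op 8: insert b.com -> 10.0.0.7 (expiry=2+13=15). clock=2
Op 9: tick 10 -> clock=12. purged={c.com,e.com}
Op 10: tick 10 -> clock=22. purged={a.com,b.com}
Op 11: tick 9 -> clock=31.
Op 12: insert c.com -> 10.0.0.6 (expiry=31+15=46). clock=31
Op 13: tick 7 -> clock=38.
Op 14: tick 8 -> clock=46. purged={c.com}
Op 15: insert a.com -> 10.0.0.5 (expiry=46+17=63). clock=46
Op 16: insert a.com -> 10.0.0.5 (expiry=46+1=47). clock=46
Op 17: insert f.com -> 10.0.0.2 (expiry=46+3=49). clock=46
Op 18: tick 1 -> clock=47. purged={a.com}
Op 19: tick 10 -> clock=57. purged={f.com}
Op 20: tick 1 -> clock=58.
Op 21: insert f.com -> 10.0.0.5 (expiry=58+6=64). clock=58
lookup f.com: present, ip=10.0.0.5 expiry=64 > clock=58

Answer: 10.0.0.5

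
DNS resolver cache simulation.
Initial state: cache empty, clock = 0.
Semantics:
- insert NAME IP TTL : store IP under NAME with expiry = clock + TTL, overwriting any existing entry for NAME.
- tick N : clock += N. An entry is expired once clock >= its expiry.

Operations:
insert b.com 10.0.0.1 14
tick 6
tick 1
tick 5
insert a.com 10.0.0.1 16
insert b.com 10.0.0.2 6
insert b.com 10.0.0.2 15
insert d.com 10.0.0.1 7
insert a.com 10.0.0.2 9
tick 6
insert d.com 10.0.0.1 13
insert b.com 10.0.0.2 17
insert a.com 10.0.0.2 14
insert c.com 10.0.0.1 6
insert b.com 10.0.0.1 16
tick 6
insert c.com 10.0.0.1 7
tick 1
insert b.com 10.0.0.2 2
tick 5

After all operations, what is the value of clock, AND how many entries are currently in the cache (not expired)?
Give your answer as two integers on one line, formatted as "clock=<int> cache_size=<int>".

Op 1: insert b.com -> 10.0.0.1 (expiry=0+14=14). clock=0
Op 2: tick 6 -> clock=6.
Op 3: tick 1 -> clock=7.
Op 4: tick 5 -> clock=12.
Op 5: insert a.com -> 10.0.0.1 (expiry=12+16=28). clock=12
Op 6: insert b.com -> 10.0.0.2 (expiry=12+6=18). clock=12
Op 7: insert b.com -> 10.0.0.2 (expiry=12+15=27). clock=12
Op 8: insert d.com -> 10.0.0.1 (expiry=12+7=19). clock=12
Op 9: insert a.com -> 10.0.0.2 (expiry=12+9=21). clock=12
Op 10: tick 6 -> clock=18.
Op 11: insert d.com -> 10.0.0.1 (expiry=18+13=31). clock=18
Op 12: insert b.com -> 10.0.0.2 (expiry=18+17=35). clock=18
Op 13: insert a.com -> 10.0.0.2 (expiry=18+14=32). clock=18
Op 14: insert c.com -> 10.0.0.1 (expiry=18+6=24). clock=18
Op 15: insert b.com -> 10.0.0.1 (expiry=18+16=34). clock=18
Op 16: tick 6 -> clock=24. purged={c.com}
Op 17: insert c.com -> 10.0.0.1 (expiry=24+7=31). clock=24
Op 18: tick 1 -> clock=25.
Op 19: insert b.com -> 10.0.0.2 (expiry=25+2=27). clock=25
Op 20: tick 5 -> clock=30. purged={b.com}
Final clock = 30
Final cache (unexpired): {a.com,c.com,d.com} -> size=3

Answer: clock=30 cache_size=3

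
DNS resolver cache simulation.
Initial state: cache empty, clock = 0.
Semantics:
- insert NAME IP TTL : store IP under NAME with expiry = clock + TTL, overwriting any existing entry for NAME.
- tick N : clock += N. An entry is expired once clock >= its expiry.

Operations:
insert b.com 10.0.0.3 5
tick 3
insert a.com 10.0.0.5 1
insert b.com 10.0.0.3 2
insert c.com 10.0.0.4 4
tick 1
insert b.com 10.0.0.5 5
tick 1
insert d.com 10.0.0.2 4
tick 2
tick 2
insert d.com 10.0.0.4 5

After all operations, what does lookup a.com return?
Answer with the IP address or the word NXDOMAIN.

Op 1: insert b.com -> 10.0.0.3 (expiry=0+5=5). clock=0
Op 2: tick 3 -> clock=3.
Op 3: insert a.com -> 10.0.0.5 (expiry=3+1=4). clock=3
Op 4: insert b.com -> 10.0.0.3 (expiry=3+2=5). clock=3
Op 5: insert c.com -> 10.0.0.4 (expiry=3+4=7). clock=3
Op 6: tick 1 -> clock=4. purged={a.com}
Op 7: insert b.com -> 10.0.0.5 (expiry=4+5=9). clock=4
Op 8: tick 1 -> clock=5.
Op 9: insert d.com -> 10.0.0.2 (expiry=5+4=9). clock=5
Op 10: tick 2 -> clock=7. purged={c.com}
Op 11: tick 2 -> clock=9. purged={b.com,d.com}
Op 12: insert d.com -> 10.0.0.4 (expiry=9+5=14). clock=9
lookup a.com: not in cache (expired or never inserted)

Answer: NXDOMAIN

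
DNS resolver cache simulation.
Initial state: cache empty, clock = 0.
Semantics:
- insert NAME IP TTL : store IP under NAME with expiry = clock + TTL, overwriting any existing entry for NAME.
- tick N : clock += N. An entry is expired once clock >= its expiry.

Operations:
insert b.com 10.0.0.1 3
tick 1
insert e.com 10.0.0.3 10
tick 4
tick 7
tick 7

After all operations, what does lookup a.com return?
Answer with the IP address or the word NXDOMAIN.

Op 1: insert b.com -> 10.0.0.1 (expiry=0+3=3). clock=0
Op 2: tick 1 -> clock=1.
Op 3: insert e.com -> 10.0.0.3 (expiry=1+10=11). clock=1
Op 4: tick 4 -> clock=5. purged={b.com}
Op 5: tick 7 -> clock=12. purged={e.com}
Op 6: tick 7 -> clock=19.
lookup a.com: not in cache (expired or never inserted)

Answer: NXDOMAIN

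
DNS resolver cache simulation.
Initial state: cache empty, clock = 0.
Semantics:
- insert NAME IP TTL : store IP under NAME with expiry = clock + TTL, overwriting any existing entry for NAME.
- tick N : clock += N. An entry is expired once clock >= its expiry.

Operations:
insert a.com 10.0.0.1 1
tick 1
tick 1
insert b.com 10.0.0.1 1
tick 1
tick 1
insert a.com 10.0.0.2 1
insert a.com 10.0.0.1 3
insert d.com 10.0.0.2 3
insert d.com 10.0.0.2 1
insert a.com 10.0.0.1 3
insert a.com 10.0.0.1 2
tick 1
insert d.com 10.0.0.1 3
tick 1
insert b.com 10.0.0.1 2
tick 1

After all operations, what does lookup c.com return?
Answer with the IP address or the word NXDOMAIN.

Answer: NXDOMAIN

Derivation:
Op 1: insert a.com -> 10.0.0.1 (expiry=0+1=1). clock=0
Op 2: tick 1 -> clock=1. purged={a.com}
Op 3: tick 1 -> clock=2.
Op 4: insert b.com -> 10.0.0.1 (expiry=2+1=3). clock=2
Op 5: tick 1 -> clock=3. purged={b.com}
Op 6: tick 1 -> clock=4.
Op 7: insert a.com -> 10.0.0.2 (expiry=4+1=5). clock=4
Op 8: insert a.com -> 10.0.0.1 (expiry=4+3=7). clock=4
Op 9: insert d.com -> 10.0.0.2 (expiry=4+3=7). clock=4
Op 10: insert d.com -> 10.0.0.2 (expiry=4+1=5). clock=4
Op 11: insert a.com -> 10.0.0.1 (expiry=4+3=7). clock=4
Op 12: insert a.com -> 10.0.0.1 (expiry=4+2=6). clock=4
Op 13: tick 1 -> clock=5. purged={d.com}
Op 14: insert d.com -> 10.0.0.1 (expiry=5+3=8). clock=5
Op 15: tick 1 -> clock=6. purged={a.com}
Op 16: insert b.com -> 10.0.0.1 (expiry=6+2=8). clock=6
Op 17: tick 1 -> clock=7.
lookup c.com: not in cache (expired or never inserted)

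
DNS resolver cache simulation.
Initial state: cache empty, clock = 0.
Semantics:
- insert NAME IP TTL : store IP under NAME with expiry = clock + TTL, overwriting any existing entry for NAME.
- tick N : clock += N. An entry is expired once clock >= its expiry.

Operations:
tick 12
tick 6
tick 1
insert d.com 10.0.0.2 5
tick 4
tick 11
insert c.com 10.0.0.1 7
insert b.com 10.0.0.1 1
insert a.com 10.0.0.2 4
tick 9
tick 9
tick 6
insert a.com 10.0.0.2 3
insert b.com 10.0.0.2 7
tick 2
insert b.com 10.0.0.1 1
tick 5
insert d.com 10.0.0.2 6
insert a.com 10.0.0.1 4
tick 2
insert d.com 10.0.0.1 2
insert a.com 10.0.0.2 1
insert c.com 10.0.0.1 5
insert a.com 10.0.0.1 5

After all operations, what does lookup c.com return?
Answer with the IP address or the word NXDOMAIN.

Answer: 10.0.0.1

Derivation:
Op 1: tick 12 -> clock=12.
Op 2: tick 6 -> clock=18.
Op 3: tick 1 -> clock=19.
Op 4: insert d.com -> 10.0.0.2 (expiry=19+5=24). clock=19
Op 5: tick 4 -> clock=23.
Op 6: tick 11 -> clock=34. purged={d.com}
Op 7: insert c.com -> 10.0.0.1 (expiry=34+7=41). clock=34
Op 8: insert b.com -> 10.0.0.1 (expiry=34+1=35). clock=34
Op 9: insert a.com -> 10.0.0.2 (expiry=34+4=38). clock=34
Op 10: tick 9 -> clock=43. purged={a.com,b.com,c.com}
Op 11: tick 9 -> clock=52.
Op 12: tick 6 -> clock=58.
Op 13: insert a.com -> 10.0.0.2 (expiry=58+3=61). clock=58
Op 14: insert b.com -> 10.0.0.2 (expiry=58+7=65). clock=58
Op 15: tick 2 -> clock=60.
Op 16: insert b.com -> 10.0.0.1 (expiry=60+1=61). clock=60
Op 17: tick 5 -> clock=65. purged={a.com,b.com}
Op 18: insert d.com -> 10.0.0.2 (expiry=65+6=71). clock=65
Op 19: insert a.com -> 10.0.0.1 (expiry=65+4=69). clock=65
Op 20: tick 2 -> clock=67.
Op 21: insert d.com -> 10.0.0.1 (expiry=67+2=69). clock=67
Op 22: insert a.com -> 10.0.0.2 (expiry=67+1=68). clock=67
Op 23: insert c.com -> 10.0.0.1 (expiry=67+5=72). clock=67
Op 24: insert a.com -> 10.0.0.1 (expiry=67+5=72). clock=67
lookup c.com: present, ip=10.0.0.1 expiry=72 > clock=67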